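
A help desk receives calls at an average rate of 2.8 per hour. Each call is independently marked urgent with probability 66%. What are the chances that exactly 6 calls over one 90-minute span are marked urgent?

Thinning: the calls that are marked urgent themselves form a Poisson process with rate 0.66 × 2.8 = 1.848 per hour.
Over the interval, μ = 1.848 × 1.5 = 2.772 (a 90-minute span = 1.5 hours).
P(N = 6) = e^(−2.772) · 2.772^6/6! ≈ 0.0394.

0.0394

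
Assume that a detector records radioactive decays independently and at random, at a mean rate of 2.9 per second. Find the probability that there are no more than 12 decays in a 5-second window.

Over the interval, μ = 2.9 × 5 = 14.5 (a 5-second window = 5 seconds).
P(N ≤ 12) = Σ_{j=0}^{12} e^(−μ) μ^j/j! ≈ 0.3111.

0.3111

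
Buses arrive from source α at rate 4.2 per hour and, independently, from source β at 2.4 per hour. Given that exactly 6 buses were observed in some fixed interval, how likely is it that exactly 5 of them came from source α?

0.2277

Given the total, each event is independently from source α with probability p = λ_α/(λ_α+λ_β) = 4.2/6.6 ≈ 0.6364.
So K ~ Binomial(6, 4.2/6.6): P(K = 5) = C(6,5) · (4.2/6.6)^5 · (2.4/6.6)^1 ≈ 0.2277.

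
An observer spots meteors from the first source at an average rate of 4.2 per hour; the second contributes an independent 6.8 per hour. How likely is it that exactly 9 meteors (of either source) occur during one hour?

0.1085

Independent Poisson processes superpose: combined rate λ = 4.2 + 6.8 = 11 per hour.
So μ = 11.
P(N = 9) = e^(−11) · 11^9/9! ≈ 0.1085.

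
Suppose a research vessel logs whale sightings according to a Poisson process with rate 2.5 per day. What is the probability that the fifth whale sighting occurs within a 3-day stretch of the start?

Over the interval, μ = 2.5 × 3 = 7.5 (a 3-day stretch = 3 days).
The fifth arrival falls in the interval iff at least 5 events occur there: P(S_5 ≤ t) = P(N ≥ 5) = 1 − P(N ≤ 4) ≈ 0.8679.

0.8679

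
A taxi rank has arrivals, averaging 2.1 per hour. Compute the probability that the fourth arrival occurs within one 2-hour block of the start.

0.6046

Over the interval, μ = 2.1 × 2 = 4.2 (a 2-hour block = 2 hours).
The fourth arrival falls in the interval iff at least 4 events occur there: P(S_4 ≤ t) = P(N ≥ 4) = 1 − P(N ≤ 3) ≈ 0.6046.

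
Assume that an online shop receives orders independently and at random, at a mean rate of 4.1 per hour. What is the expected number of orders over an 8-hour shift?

E[N] = λt = 4.1 × 8 = 32.8 (an 8-hour shift = 8 hours).

32.8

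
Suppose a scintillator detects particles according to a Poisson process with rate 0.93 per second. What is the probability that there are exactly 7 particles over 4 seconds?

0.0474

Over the interval, μ = 0.93 × 4 = 3.72 (4 seconds).
P(N = 7) = e^(−μ) μ^7/7! = e^(−3.72) · 3.72^7/5040 ≈ 0.0474.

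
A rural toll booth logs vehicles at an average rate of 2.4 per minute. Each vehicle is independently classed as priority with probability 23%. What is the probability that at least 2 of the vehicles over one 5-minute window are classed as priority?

0.7620

Thinning: the vehicles that are classed as priority themselves form a Poisson process with rate 0.23 × 2.4 = 0.552 per minute.
Over the interval, μ = 0.552 × 5 = 2.76 (a 5-minute window = 5 minutes).
P(N ≥ 2) = 1 − P(N ≤ 1) ≈ 0.7620.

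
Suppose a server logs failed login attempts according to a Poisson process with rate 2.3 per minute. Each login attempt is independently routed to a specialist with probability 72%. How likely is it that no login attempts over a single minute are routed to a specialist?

Thinning: the login attempts that are routed to a specialist themselves form a Poisson process with rate 0.72 × 2.3 = 1.656 per minute.
So μ = 1.656.
P(N = 0) = e^(−1.656) · 1.656^0/0! ≈ 0.1909.

0.1909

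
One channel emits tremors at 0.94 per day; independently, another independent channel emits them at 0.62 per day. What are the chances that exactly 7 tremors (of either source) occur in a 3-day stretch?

Independent Poisson processes superpose: combined rate λ = 0.94 + 0.62 = 1.56 per day.
Over the interval, μ = 1.56 × 3 = 4.68 (a 3-day stretch = 3 days).
P(N = 7) = e^(−4.68) · 4.68^7/7! ≈ 0.0905.

0.0905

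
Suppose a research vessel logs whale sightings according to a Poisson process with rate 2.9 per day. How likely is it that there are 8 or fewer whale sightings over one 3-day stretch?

0.4958

Over the interval, μ = 2.9 × 3 = 8.7 (a 3-day stretch = 3 days).
P(N ≤ 8) = Σ_{j=0}^{8} e^(−μ) μ^j/j! ≈ 0.4958.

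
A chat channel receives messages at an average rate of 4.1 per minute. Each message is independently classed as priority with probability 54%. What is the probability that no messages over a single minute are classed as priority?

Thinning: the messages that are classed as priority themselves form a Poisson process with rate 0.54 × 4.1 = 2.214 per minute.
So μ = 2.214.
P(N = 0) = e^(−2.214) · 2.214^0/0! ≈ 0.1093.

0.1093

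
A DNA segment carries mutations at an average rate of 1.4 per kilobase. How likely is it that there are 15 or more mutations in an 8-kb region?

0.1609

Over the interval, μ = 1.4 × 8 = 11.2 (an 8-kb region = 8 kilobases).
P(N ≥ 15) = 1 − P(N ≤ 14) = 1 − Σ_{j=0}^{14} e^(−μ) μ^j/j! ≈ 0.1609.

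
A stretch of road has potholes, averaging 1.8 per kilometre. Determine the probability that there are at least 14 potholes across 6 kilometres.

Over the interval, μ = 1.8 × 6 = 10.8 (6 kilometres).
P(N ≥ 14) = 1 − P(N ≤ 13) = 1 − Σ_{j=0}^{13} e^(−μ) μ^j/j! ≈ 0.2005.

0.2005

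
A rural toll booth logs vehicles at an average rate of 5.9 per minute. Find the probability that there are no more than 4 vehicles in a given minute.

With mean μ = 5.9 per minute,
P(N ≤ 4) = Σ_{j=0}^{4} e^(−μ) μ^j/j! ≈ 0.2987.

0.2987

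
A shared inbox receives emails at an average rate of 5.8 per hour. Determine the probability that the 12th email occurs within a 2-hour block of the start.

Over the interval, μ = 5.8 × 2 = 11.6 (a 2-hour block = 2 hours).
The 12th arrival falls in the interval iff at least 12 events occur there: P(S_12 ≤ t) = P(N ≥ 12) = 1 − P(N ≤ 11) ≈ 0.4920.

0.4920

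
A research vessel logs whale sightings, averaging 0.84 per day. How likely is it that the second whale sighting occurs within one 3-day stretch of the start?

0.7168

Over the interval, μ = 0.84 × 3 = 2.52 (a 3-day stretch = 3 days).
The second arrival falls in the interval iff at least 2 events occur there: P(S_2 ≤ t) = P(N ≥ 2) = 1 − P(N ≤ 1) ≈ 0.7168.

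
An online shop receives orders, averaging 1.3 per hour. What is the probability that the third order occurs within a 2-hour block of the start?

Over the interval, μ = 1.3 × 2 = 2.6 (a 2-hour block = 2 hours).
The third arrival falls in the interval iff at least 3 events occur there: P(S_3 ≤ t) = P(N ≥ 3) = 1 − P(N ≤ 2) ≈ 0.4816.

0.4816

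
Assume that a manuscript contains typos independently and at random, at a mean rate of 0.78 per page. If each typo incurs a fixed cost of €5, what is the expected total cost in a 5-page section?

€19.5

E[N] = 0.78 × 5 = 3.9 (a 5-page section = 5 pages); E[cost] = 3.9 × €5 = €19.5.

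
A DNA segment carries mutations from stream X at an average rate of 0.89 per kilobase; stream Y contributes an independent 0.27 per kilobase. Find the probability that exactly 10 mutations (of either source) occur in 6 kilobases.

Independent Poisson processes superpose: combined rate λ = 0.89 + 0.27 = 1.16 per kilobase.
Over the interval, μ = 1.16 × 6 = 6.96 (6 kilobases).
P(N = 10) = e^(−6.96) · 6.96^10/10! ≈ 0.0698.

0.0698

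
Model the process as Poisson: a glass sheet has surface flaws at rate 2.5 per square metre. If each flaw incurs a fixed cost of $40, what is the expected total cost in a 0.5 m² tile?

E[N] = 2.5 × 0.5 = 1.25 (a 0.5 m² tile = 0.5 square metres); E[cost] = 1.25 × $40 = $50.

$50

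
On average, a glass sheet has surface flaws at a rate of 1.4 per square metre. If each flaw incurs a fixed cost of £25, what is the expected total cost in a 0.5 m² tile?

E[N] = 1.4 × 0.5 = 0.7 (a 0.5 m² tile = 0.5 square metres); E[cost] = 0.7 × £25 = £17.5.

£17.5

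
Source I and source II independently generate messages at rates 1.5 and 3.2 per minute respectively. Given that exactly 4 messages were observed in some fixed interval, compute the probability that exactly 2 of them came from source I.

Given the total, each event is independently from source I with probability p = λ_I/(λ_I+λ_II) = 1.5/4.7 ≈ 0.3191.
So K ~ Binomial(4, 1.5/4.7): P(K = 2) = C(4,2) · (1.5/4.7)^2 · (3.2/4.7)^2 ≈ 0.2833.

0.2833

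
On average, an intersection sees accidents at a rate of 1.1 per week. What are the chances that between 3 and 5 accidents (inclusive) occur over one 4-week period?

Over the interval, μ = 1.1 × 4 = 4.4 (a 4-week period = 4 weeks).
P(3 ≤ N ≤ 5) = Σ_{j=3}^{5} e^(−4.4) · 4.4^j/j! ≈ 0.5348.

0.5348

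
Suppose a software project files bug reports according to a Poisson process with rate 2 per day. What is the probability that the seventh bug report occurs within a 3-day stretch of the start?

0.3937

Over the interval, μ = 2 × 3 = 6 (a 3-day stretch = 3 days).
The seventh arrival falls in the interval iff at least 7 events occur there: P(S_7 ≤ t) = P(N ≥ 7) = 1 − P(N ≤ 6) ≈ 0.3937.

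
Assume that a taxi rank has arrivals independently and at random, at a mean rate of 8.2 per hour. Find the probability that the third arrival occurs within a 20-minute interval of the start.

Over the interval, μ = 8.2 × 1/3 ≈ 2.73333 (a 20-minute interval = 1/3 hours).
The third arrival falls in the interval iff at least 3 events occur there: P(S_3 ≤ t) = P(N ≥ 3) = 1 − P(N ≤ 2) ≈ 0.5145.

0.5145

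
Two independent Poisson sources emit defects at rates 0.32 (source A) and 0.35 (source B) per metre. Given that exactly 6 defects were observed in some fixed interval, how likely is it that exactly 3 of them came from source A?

0.3106

Given the total, each event is independently from source A with probability p = λ_A/(λ_A+λ_B) = 0.32/0.67 ≈ 0.4776.
So K ~ Binomial(6, 0.32/0.67): P(K = 3) = C(6,3) · (0.32/0.67)^3 · (0.35/0.67)^3 ≈ 0.3106.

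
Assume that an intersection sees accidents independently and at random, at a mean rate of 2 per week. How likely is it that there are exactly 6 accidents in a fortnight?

0.1042

Over the interval, μ = 2 × 2 = 4 (a fortnight = 2 weeks).
P(N = 6) = e^(−μ) μ^6/6! = e^(−4) · 4^6/720 ≈ 0.1042.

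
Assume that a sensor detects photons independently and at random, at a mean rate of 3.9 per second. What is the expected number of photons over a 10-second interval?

39

E[N] = λt = 3.9 × 10 = 39 (a 10-second interval = 10 seconds).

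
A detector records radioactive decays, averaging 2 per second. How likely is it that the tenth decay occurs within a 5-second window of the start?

Over the interval, μ = 2 × 5 = 10 (a 5-second window = 5 seconds).
The tenth arrival falls in the interval iff at least 10 events occur there: P(S_10 ≤ t) = P(N ≥ 10) = 1 − P(N ≤ 9) ≈ 0.5421.

0.5421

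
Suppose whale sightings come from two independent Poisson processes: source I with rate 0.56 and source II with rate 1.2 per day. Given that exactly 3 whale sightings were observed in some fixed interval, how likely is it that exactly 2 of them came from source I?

0.2071

Given the total, each event is independently from source I with probability p = λ_I/(λ_I+λ_II) = 0.56/1.76 ≈ 0.3182.
So K ~ Binomial(3, 0.56/1.76): P(K = 2) = C(3,2) · (0.56/1.76)^2 · (1.2/1.76)^1 ≈ 0.2071.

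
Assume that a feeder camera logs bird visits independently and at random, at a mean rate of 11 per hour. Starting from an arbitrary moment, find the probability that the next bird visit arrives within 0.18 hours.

Inter-arrival times are exponential with rate λ = 11 per hour.
P(T ≤ 0.18) = 1 − e^(−λt) = 1 − e^(−11 × 0.18) = 1 − e^(−1.98) ≈ 0.8619.

0.8619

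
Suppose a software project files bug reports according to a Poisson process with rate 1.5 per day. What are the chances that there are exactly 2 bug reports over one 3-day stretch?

Over the interval, μ = 1.5 × 3 = 4.5 (a 3-day stretch = 3 days).
P(N = 2) = e^(−μ) μ^2/2! = e^(−4.5) · 4.5^2/2 ≈ 0.1125.

0.1125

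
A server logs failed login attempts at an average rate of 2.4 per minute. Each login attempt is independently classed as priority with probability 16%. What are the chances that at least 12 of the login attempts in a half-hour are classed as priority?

0.4826

Thinning: the login attempts that are classed as priority themselves form a Poisson process with rate 0.16 × 2.4 = 0.384 per minute.
Over the interval, μ = 0.384 × 30 = 11.52 (a half-hour = 30 minutes).
P(N ≥ 12) = 1 − P(N ≤ 11) ≈ 0.4826.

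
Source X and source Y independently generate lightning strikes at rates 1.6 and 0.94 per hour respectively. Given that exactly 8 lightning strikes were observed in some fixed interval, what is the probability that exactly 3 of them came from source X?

0.0972

Given the total, each event is independently from source X with probability p = λ_X/(λ_X+λ_Y) = 1.6/2.54 ≈ 0.6299.
So K ~ Binomial(8, 1.6/2.54): P(K = 3) = C(8,3) · (1.6/2.54)^3 · (0.94/2.54)^5 ≈ 0.0972.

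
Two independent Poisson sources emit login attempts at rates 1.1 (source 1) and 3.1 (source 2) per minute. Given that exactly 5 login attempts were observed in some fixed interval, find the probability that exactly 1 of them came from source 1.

Given the total, each event is independently from source 1 with probability p = λ_1/(λ_1+λ_2) = 1.1/4.2 ≈ 0.2619.
So K ~ Binomial(5, 1.1/4.2): P(K = 1) = C(5,1) · (1.1/4.2)^1 · (3.1/4.2)^4 ≈ 0.3887.

0.3887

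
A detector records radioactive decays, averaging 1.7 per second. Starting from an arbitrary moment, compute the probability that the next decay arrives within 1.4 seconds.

0.9074

Inter-arrival times are exponential with rate λ = 1.7 per second.
P(T ≤ 1.4) = 1 − e^(−λt) = 1 − e^(−1.7 × 1.4) = 1 − e^(−2.38) ≈ 0.9074.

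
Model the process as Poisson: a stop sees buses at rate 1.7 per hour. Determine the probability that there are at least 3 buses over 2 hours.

0.6603

Over the interval, μ = 1.7 × 2 = 3.4 (2 hours).
P(N ≥ 3) = 1 − P(N ≤ 2) = 1 − Σ_{j=0}^{2} e^(−μ) μ^j/j! ≈ 0.6603.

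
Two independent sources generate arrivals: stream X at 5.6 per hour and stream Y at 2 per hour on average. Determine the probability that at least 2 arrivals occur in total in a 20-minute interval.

0.7195

Independent Poisson processes superpose: combined rate λ = 5.6 + 2 = 7.6 per hour.
Over the interval, μ = 7.6 × 1/3 ≈ 2.53333 (a 20-minute interval = 1/3 hours).
P(N ≥ 2) = 1 − P(N ≤ 1) ≈ 0.7195.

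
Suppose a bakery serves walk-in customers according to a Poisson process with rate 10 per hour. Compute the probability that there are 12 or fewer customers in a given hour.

With mean μ = 10 per hour,
P(N ≤ 12) = Σ_{j=0}^{12} e^(−μ) μ^j/j! ≈ 0.7916.

0.7916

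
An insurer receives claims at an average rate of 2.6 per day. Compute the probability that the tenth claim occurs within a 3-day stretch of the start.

Over the interval, μ = 2.6 × 3 = 7.8 (a 3-day stretch = 3 days).
The tenth arrival falls in the interval iff at least 10 events occur there: P(S_10 ≤ t) = P(N ≥ 10) = 1 − P(N ≤ 9) ≈ 0.2589.

0.2589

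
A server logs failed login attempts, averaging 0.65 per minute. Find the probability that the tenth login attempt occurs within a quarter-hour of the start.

0.5104

Over the interval, μ = 0.65 × 15 = 9.75 (a quarter-hour = 15 minutes).
The tenth arrival falls in the interval iff at least 10 events occur there: P(S_10 ≤ t) = P(N ≥ 10) = 1 − P(N ≤ 9) ≈ 0.5104.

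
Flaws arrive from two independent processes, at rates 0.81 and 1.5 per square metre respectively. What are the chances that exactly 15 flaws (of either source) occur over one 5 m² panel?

Independent Poisson processes superpose: combined rate λ = 0.81 + 1.5 = 2.31 per square metre.
Over the interval, μ = 2.31 × 5 = 11.55 (a 5 m² panel = 5 square metres).
P(N = 15) = e^(−11.55) · 11.55^15/15! ≈ 0.0640.

0.0640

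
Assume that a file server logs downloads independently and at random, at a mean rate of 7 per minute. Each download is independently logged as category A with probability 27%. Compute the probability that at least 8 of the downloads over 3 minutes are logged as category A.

0.2120

Thinning: the downloads that are logged as category A themselves form a Poisson process with rate 0.27 × 7 = 1.89 per minute.
Over the interval, μ = 1.89 × 3 = 5.67 (3 minutes).
P(N ≥ 8) = 1 − P(N ≤ 7) ≈ 0.2120.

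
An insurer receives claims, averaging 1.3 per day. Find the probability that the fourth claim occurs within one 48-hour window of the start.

0.2640

Over the interval, μ = 1.3 × 2 = 2.6 (a 48-hour window = 2 days).
The fourth arrival falls in the interval iff at least 4 events occur there: P(S_4 ≤ t) = P(N ≥ 4) = 1 − P(N ≤ 3) ≈ 0.2640.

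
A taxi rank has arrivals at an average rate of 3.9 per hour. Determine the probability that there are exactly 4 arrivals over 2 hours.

Over the interval, μ = 3.9 × 2 = 7.8 (2 hours).
P(N = 4) = e^(−μ) μ^4/4! = e^(−7.8) · 7.8^4/24 ≈ 0.0632.

0.0632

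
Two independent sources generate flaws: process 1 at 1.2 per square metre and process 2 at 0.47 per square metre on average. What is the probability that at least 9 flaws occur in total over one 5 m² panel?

0.4562

Independent Poisson processes superpose: combined rate λ = 1.2 + 0.47 = 1.67 per square metre.
Over the interval, μ = 1.67 × 5 = 8.35 (a 5 m² panel = 5 square metres).
P(N ≥ 9) = 1 − P(N ≤ 8) ≈ 0.4562.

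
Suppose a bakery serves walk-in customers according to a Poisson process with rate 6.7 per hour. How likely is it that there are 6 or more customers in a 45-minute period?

0.3884

Over the interval, μ = 6.7 × 0.75 = 5.025 (a 45-minute period = 0.75 hours).
P(N ≥ 6) = 1 − P(N ≤ 5) = 1 − Σ_{j=0}^{5} e^(−μ) μ^j/j! ≈ 0.3884.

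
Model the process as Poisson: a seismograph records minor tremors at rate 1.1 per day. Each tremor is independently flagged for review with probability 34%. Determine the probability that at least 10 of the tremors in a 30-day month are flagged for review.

0.6829

Thinning: the tremors that are flagged for review themselves form a Poisson process with rate 0.34 × 1.1 = 0.374 per day.
Over the interval, μ = 0.374 × 30 = 11.22 (a 30-day month = 30 days).
P(N ≥ 10) = 1 − P(N ≤ 9) ≈ 0.6829.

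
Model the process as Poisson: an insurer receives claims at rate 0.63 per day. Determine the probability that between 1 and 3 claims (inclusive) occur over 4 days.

Over the interval, μ = 0.63 × 4 = 2.52 (4 days).
P(1 ≤ N ≤ 3) = Σ_{j=1}^{3} e^(−2.52) · 2.52^j/j! ≈ 0.6728.

0.6728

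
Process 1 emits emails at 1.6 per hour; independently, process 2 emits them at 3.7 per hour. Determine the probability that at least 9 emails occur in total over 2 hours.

Independent Poisson processes superpose: combined rate λ = 1.6 + 3.7 = 5.3 per hour.
Over the interval, μ = 5.3 × 2 = 10.6 (2 hours).
P(N ≥ 9) = 1 − P(N ≤ 8) ≈ 0.7306.

0.7306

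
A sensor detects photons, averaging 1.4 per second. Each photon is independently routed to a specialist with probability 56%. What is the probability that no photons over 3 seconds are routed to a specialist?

0.0952

Thinning: the photons that are routed to a specialist themselves form a Poisson process with rate 0.56 × 1.4 = 0.784 per second.
Over the interval, μ = 0.784 × 3 = 2.352 (3 seconds).
P(N = 0) = e^(−2.352) · 2.352^0/0! ≈ 0.0952.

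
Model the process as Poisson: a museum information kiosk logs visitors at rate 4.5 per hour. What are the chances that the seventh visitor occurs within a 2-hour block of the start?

Over the interval, μ = 4.5 × 2 = 9 (a 2-hour block = 2 hours).
The seventh arrival falls in the interval iff at least 7 events occur there: P(S_7 ≤ t) = P(N ≥ 7) = 1 − P(N ≤ 6) ≈ 0.7932.

0.7932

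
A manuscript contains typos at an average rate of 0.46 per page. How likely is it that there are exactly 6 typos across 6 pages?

Over the interval, μ = 0.46 × 6 = 2.76 (6 pages).
P(N = 6) = e^(−μ) μ^6/6! = e^(−2.76) · 2.76^6/720 ≈ 0.0389.

0.0389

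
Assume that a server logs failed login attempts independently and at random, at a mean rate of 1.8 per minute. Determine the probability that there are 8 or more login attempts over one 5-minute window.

Over the interval, μ = 1.8 × 5 = 9 (a 5-minute window = 5 minutes).
P(N ≥ 8) = 1 − P(N ≤ 7) = 1 − Σ_{j=0}^{7} e^(−μ) μ^j/j! ≈ 0.6761.

0.6761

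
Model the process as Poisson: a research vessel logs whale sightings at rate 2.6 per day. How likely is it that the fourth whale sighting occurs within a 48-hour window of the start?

Over the interval, μ = 2.6 × 2 = 5.2 (a 48-hour window = 2 days).
The fourth arrival falls in the interval iff at least 4 events occur there: P(S_4 ≤ t) = P(N ≥ 4) = 1 − P(N ≤ 3) ≈ 0.7619.

0.7619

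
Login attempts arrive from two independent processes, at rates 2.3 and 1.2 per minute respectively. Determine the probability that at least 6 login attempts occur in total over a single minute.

0.1424

Independent Poisson processes superpose: combined rate λ = 2.3 + 1.2 = 3.5 per minute.
So μ = 3.5.
P(N ≥ 6) = 1 − P(N ≤ 5) ≈ 0.1424.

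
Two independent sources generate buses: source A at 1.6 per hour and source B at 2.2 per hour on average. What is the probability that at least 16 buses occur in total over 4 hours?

Independent Poisson processes superpose: combined rate λ = 1.6 + 2.2 = 3.8 per hour.
Over the interval, μ = 3.8 × 4 = 15.2 (4 hours).
P(N ≥ 16) = 1 − P(N ≤ 15) ≈ 0.4524.

0.4524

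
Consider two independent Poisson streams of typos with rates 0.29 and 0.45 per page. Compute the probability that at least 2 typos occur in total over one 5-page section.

0.8838

Independent Poisson processes superpose: combined rate λ = 0.29 + 0.45 = 0.74 per page.
Over the interval, μ = 0.74 × 5 = 3.7 (a 5-page section = 5 pages).
P(N ≥ 2) = 1 − P(N ≤ 1) ≈ 0.8838.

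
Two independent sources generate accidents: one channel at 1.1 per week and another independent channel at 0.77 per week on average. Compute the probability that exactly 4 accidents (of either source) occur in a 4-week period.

0.0736

Independent Poisson processes superpose: combined rate λ = 1.1 + 0.77 = 1.87 per week.
Over the interval, μ = 1.87 × 4 = 7.48 (a 4-week period = 4 weeks).
P(N = 4) = e^(−7.48) · 7.48^4/4! ≈ 0.0736.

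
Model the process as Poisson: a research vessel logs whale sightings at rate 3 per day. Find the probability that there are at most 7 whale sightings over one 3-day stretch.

Over the interval, μ = 3 × 3 = 9 (a 3-day stretch = 3 days).
P(N ≤ 7) = Σ_{j=0}^{7} e^(−μ) μ^j/j! ≈ 0.3239.

0.3239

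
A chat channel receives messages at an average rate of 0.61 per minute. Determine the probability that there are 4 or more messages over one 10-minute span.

Over the interval, μ = 0.61 × 10 = 6.1 (a 10-minute span = 10 minutes).
P(N ≥ 4) = 1 − P(N ≤ 3) = 1 − Σ_{j=0}^{3} e^(−μ) μ^j/j! ≈ 0.8575.

0.8575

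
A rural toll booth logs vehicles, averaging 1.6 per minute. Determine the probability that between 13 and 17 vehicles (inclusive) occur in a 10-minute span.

0.4662

Over the interval, μ = 1.6 × 10 = 16 (a 10-minute span = 10 minutes).
P(13 ≤ N ≤ 17) = Σ_{j=13}^{17} e^(−16) · 16^j/j! ≈ 0.4662.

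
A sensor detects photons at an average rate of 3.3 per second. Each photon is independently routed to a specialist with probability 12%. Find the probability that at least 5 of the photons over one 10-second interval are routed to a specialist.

0.3633

Thinning: the photons that are routed to a specialist themselves form a Poisson process with rate 0.12 × 3.3 = 0.396 per second.
Over the interval, μ = 0.396 × 10 = 3.96 (a 10-second interval = 10 seconds).
P(N ≥ 5) = 1 − P(N ≤ 4) ≈ 0.3633.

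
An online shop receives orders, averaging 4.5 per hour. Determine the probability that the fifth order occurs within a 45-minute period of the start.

0.2512

Over the interval, μ = 4.5 × 0.75 = 3.375 (a 45-minute period = 0.75 hours).
The fifth arrival falls in the interval iff at least 5 events occur there: P(S_5 ≤ t) = P(N ≥ 5) = 1 − P(N ≤ 4) ≈ 0.2512.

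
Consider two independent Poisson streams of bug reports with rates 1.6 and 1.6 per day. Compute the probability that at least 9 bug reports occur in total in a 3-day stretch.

Independent Poisson processes superpose: combined rate λ = 1.6 + 1.6 = 3.2 per day.
Over the interval, μ = 3.2 × 3 = 9.6 (a 3-day stretch = 3 days).
P(N ≥ 9) = 1 − P(N ≤ 8) ≈ 0.6204.

0.6204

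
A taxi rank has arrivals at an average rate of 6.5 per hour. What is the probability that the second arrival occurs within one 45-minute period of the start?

Over the interval, μ = 6.5 × 0.75 = 4.875 (a 45-minute period = 0.75 hours).
The second arrival falls in the interval iff at least 2 events occur there: P(S_2 ≤ t) = P(N ≥ 2) = 1 − P(N ≤ 1) ≈ 0.9551.

0.9551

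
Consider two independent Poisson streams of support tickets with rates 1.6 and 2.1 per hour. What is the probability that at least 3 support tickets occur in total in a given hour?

0.7146

Independent Poisson processes superpose: combined rate λ = 1.6 + 2.1 = 3.7 per hour.
So μ = 3.7.
P(N ≥ 3) = 1 − P(N ≤ 2) ≈ 0.7146.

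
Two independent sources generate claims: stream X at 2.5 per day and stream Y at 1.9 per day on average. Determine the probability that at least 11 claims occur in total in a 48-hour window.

0.2706

Independent Poisson processes superpose: combined rate λ = 2.5 + 1.9 = 4.4 per day.
Over the interval, μ = 4.4 × 2 = 8.8 (a 48-hour window = 2 days).
P(N ≥ 11) = 1 − P(N ≤ 10) ≈ 0.2706.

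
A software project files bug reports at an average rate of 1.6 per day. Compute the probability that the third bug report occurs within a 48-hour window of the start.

0.6201

Over the interval, μ = 1.6 × 2 = 3.2 (a 48-hour window = 2 days).
The third arrival falls in the interval iff at least 3 events occur there: P(S_3 ≤ t) = P(N ≥ 3) = 1 − P(N ≤ 2) ≈ 0.6201.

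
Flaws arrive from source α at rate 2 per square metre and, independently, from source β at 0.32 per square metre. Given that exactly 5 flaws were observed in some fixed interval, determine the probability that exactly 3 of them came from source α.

Given the total, each event is independently from source α with probability p = λ_α/(λ_α+λ_β) = 2/2.32 ≈ 0.8621.
So K ~ Binomial(5, 2/2.32): P(K = 3) = C(5,3) · (2/2.32)^3 · (0.32/2.32)^2 ≈ 0.1219.

0.1219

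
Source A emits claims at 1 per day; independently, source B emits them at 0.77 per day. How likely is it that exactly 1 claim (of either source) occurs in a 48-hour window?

0.1027

Independent Poisson processes superpose: combined rate λ = 1 + 0.77 = 1.77 per day.
Over the interval, μ = 1.77 × 2 = 3.54 (a 48-hour window = 2 days).
P(N = 1) = e^(−3.54) · 3.54^1/1! ≈ 0.1027.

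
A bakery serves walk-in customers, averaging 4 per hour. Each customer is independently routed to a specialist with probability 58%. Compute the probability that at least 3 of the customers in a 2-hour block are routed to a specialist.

Thinning: the customers that are routed to a specialist themselves form a Poisson process with rate 0.58 × 4 = 2.32 per hour.
Over the interval, μ = 2.32 × 2 = 4.64 (a 2-hour block = 2 hours).
P(N ≥ 3) = 1 − P(N ≤ 2) ≈ 0.8416.

0.8416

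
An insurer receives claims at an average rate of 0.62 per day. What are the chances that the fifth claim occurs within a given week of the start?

Over the interval, μ = 0.62 × 7 = 4.34 (a week = 7 days).
The fifth arrival falls in the interval iff at least 5 events occur there: P(S_5 ≤ t) = P(N ≥ 5) = 1 − P(N ≤ 4) ≈ 0.4373.

0.4373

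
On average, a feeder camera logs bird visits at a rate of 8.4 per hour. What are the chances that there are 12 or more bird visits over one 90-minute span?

0.6050

Over the interval, μ = 8.4 × 1.5 = 12.6 (a 90-minute span = 1.5 hours).
P(N ≥ 12) = 1 − P(N ≤ 11) = 1 − Σ_{j=0}^{11} e^(−μ) μ^j/j! ≈ 0.6050.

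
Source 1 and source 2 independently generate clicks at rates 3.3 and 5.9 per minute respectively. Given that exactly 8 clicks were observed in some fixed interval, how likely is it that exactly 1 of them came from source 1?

Given the total, each event is independently from source 1 with probability p = λ_1/(λ_1+λ_2) = 3.3/9.2 ≈ 0.3587.
So K ~ Binomial(8, 3.3/9.2): P(K = 1) = C(8,1) · (3.3/9.2)^1 · (5.9/9.2)^7 ≈ 0.1280.

0.1280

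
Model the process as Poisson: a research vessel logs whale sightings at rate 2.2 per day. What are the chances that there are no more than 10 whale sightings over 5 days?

0.4599

Over the interval, μ = 2.2 × 5 = 11 (5 days).
P(N ≤ 10) = Σ_{j=0}^{10} e^(−μ) μ^j/j! ≈ 0.4599.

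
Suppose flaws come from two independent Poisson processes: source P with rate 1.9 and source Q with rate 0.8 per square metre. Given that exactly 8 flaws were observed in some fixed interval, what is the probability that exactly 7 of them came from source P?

Given the total, each event is independently from source P with probability p = λ_P/(λ_P+λ_Q) = 1.9/2.7 ≈ 0.7037.
So K ~ Binomial(8, 1.9/2.7): P(K = 7) = C(8,7) · (1.9/2.7)^7 · (0.8/2.7)^1 ≈ 0.2026.

0.2026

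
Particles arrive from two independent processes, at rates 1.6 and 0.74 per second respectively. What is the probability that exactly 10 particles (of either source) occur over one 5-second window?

0.1099

Independent Poisson processes superpose: combined rate λ = 1.6 + 0.74 = 2.34 per second.
Over the interval, μ = 2.34 × 5 = 11.7 (a 5-second window = 5 seconds).
P(N = 10) = e^(−11.7) · 11.7^10/10! ≈ 0.1099.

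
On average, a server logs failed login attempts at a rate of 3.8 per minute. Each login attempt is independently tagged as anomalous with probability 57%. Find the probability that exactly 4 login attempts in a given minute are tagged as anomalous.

0.1051

Thinning: the login attempts that are tagged as anomalous themselves form a Poisson process with rate 0.57 × 3.8 = 2.166 per minute.
So μ = 2.166.
P(N = 4) = e^(−2.166) · 2.166^4/4! ≈ 0.1051.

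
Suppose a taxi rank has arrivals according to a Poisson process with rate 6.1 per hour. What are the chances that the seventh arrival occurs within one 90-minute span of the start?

Over the interval, μ = 6.1 × 1.5 = 9.15 (a 90-minute span = 1.5 hours).
The seventh arrival falls in the interval iff at least 7 events occur there: P(S_7 ≤ t) = P(N ≥ 7) = 1 − P(N ≤ 6) ≈ 0.8065.

0.8065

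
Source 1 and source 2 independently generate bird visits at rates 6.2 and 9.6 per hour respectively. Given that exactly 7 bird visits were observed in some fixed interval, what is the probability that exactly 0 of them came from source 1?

0.0306

Given the total, each event is independently from source 1 with probability p = λ_1/(λ_1+λ_2) = 6.2/15.8 ≈ 0.3924.
So K ~ Binomial(7, 6.2/15.8): P(K = 0) = C(7,0) · (6.2/15.8)^0 · (9.6/15.8)^7 ≈ 0.0306.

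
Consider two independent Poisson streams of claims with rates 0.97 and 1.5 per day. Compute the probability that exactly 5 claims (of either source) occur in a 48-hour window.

0.1754

Independent Poisson processes superpose: combined rate λ = 0.97 + 1.5 = 2.47 per day.
Over the interval, μ = 2.47 × 2 = 4.94 (a 48-hour window = 2 days).
P(N = 5) = e^(−4.94) · 4.94^5/5! ≈ 0.1754.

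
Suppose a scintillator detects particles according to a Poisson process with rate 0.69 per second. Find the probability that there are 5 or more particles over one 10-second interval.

0.8177

Over the interval, μ = 0.69 × 10 = 6.9 (a 10-second interval = 10 seconds).
P(N ≥ 5) = 1 − P(N ≤ 4) = 1 − Σ_{j=0}^{4} e^(−μ) μ^j/j! ≈ 0.8177.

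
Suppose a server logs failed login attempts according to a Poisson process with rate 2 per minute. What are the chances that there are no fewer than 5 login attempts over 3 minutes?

0.7149

Over the interval, μ = 2 × 3 = 6 (3 minutes).
P(N ≥ 5) = 1 − P(N ≤ 4) = 1 − Σ_{j=0}^{4} e^(−μ) μ^j/j! ≈ 0.7149.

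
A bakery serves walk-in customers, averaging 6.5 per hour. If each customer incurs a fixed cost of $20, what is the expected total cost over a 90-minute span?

E[N] = 6.5 × 1.5 = 9.75 (a 90-minute span = 1.5 hours); E[cost] = 9.75 × $20 = $195.

$195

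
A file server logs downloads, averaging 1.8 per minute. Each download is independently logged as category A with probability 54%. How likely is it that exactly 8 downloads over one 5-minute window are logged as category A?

0.0598

Thinning: the downloads that are logged as category A themselves form a Poisson process with rate 0.54 × 1.8 = 0.972 per minute.
Over the interval, μ = 0.972 × 5 = 4.86 (a 5-minute window = 5 minutes).
P(N = 8) = e^(−4.86) · 4.86^8/8! ≈ 0.0598.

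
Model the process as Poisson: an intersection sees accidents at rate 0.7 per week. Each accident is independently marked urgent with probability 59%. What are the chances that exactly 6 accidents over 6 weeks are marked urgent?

Thinning: the accidents that are marked urgent themselves form a Poisson process with rate 0.59 × 0.7 = 0.413 per week.
Over the interval, μ = 0.413 × 6 = 2.478 (6 weeks).
P(N = 6) = e^(−2.478) · 2.478^6/6! ≈ 0.0270.

0.0270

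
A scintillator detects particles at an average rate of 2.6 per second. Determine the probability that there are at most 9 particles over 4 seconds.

0.4090

Over the interval, μ = 2.6 × 4 = 10.4 (4 seconds).
P(N ≤ 9) = Σ_{j=0}^{9} e^(−μ) μ^j/j! ≈ 0.4090.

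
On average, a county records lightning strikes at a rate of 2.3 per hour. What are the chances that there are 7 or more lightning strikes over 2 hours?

Over the interval, μ = 2.3 × 2 = 4.6 (2 hours).
P(N ≥ 7) = 1 − P(N ≤ 6) = 1 − Σ_{j=0}^{6} e^(−μ) μ^j/j! ≈ 0.1820.

0.1820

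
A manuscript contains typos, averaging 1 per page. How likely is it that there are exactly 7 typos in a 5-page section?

Over the interval, μ = 1 × 5 = 5 (a 5-page section = 5 pages).
P(N = 7) = e^(−μ) μ^7/7! = e^(−5) · 5^7/5040 ≈ 0.1044.

0.1044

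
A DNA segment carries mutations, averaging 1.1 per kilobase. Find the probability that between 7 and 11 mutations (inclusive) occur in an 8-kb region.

0.5964

Over the interval, μ = 1.1 × 8 = 8.8 (an 8-kb region = 8 kilobases).
P(7 ≤ N ≤ 11) = Σ_{j=7}^{11} e^(−8.8) · 8.8^j/j! ≈ 0.5964.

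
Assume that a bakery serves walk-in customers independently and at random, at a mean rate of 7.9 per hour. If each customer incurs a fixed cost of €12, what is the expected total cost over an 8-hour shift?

E[N] = 7.9 × 8 = 63.2 (an 8-hour shift = 8 hours); E[cost] = 63.2 × €12 = €758.4.

€758.4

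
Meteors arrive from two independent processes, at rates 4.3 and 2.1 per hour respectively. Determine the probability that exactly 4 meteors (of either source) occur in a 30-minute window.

Independent Poisson processes superpose: combined rate λ = 4.3 + 2.1 = 6.4 per hour.
Over the interval, μ = 6.4 × 0.5 = 3.2 (a 30-minute window = 0.5 hours).
P(N = 4) = e^(−3.2) · 3.2^4/4! ≈ 0.1781.

0.1781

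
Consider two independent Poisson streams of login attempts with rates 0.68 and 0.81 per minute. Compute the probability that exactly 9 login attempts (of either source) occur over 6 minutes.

0.1317

Independent Poisson processes superpose: combined rate λ = 0.68 + 0.81 = 1.49 per minute.
Over the interval, μ = 1.49 × 6 = 8.94 (6 minutes).
P(N = 9) = e^(−8.94) · 8.94^9/9! ≈ 0.1317.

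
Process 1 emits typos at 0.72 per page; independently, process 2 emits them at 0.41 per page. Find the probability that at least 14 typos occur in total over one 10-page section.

Independent Poisson processes superpose: combined rate λ = 0.72 + 0.41 = 1.13 per page.
Over the interval, μ = 1.13 × 10 = 11.3 (a 10-page section = 10 pages).
P(N ≥ 14) = 1 − P(N ≤ 13) ≈ 0.2472.

0.2472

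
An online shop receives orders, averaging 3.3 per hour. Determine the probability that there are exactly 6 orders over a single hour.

0.0662

With mean μ = 3.3 per hour,
P(N = 6) = e^(−μ) μ^6/6! = e^(−3.3) · 3.3^6/720 ≈ 0.0662.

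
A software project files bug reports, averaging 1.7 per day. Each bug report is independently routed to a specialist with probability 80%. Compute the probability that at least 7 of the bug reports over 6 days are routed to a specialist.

0.7058

Thinning: the bug reports that are routed to a specialist themselves form a Poisson process with rate 0.8 × 1.7 = 1.36 per day.
Over the interval, μ = 1.36 × 6 = 8.16 (6 days).
P(N ≥ 7) = 1 − P(N ≤ 6) ≈ 0.7058.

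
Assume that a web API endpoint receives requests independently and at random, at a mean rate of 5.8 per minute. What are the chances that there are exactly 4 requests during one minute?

0.1428

With mean μ = 5.8 per minute,
P(N = 4) = e^(−μ) μ^4/4! = e^(−5.8) · 5.8^4/24 ≈ 0.1428.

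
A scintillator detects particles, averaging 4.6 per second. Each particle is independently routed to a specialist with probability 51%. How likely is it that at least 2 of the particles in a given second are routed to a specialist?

0.6796

Thinning: the particles that are routed to a specialist themselves form a Poisson process with rate 0.51 × 4.6 = 2.346 per second.
So μ = 2.346.
P(N ≥ 2) = 1 − P(N ≤ 1) ≈ 0.6796.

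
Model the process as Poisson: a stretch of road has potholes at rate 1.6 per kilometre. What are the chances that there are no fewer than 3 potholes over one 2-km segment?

0.6201

Over the interval, μ = 1.6 × 2 = 3.2 (a 2-km segment = 2 kilometres).
P(N ≥ 3) = 1 − P(N ≤ 2) = 1 − Σ_{j=0}^{2} e^(−μ) μ^j/j! ≈ 0.6201.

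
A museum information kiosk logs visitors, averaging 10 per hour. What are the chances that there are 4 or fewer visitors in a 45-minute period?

0.1321

Over the interval, μ = 10 × 0.75 = 7.5 (a 45-minute period = 0.75 hours).
P(N ≤ 4) = Σ_{j=0}^{4} e^(−μ) μ^j/j! ≈ 0.1321.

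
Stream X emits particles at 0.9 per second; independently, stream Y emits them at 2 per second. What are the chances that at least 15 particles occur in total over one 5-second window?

Independent Poisson processes superpose: combined rate λ = 0.9 + 2 = 2.9 per second.
Over the interval, μ = 2.9 × 5 = 14.5 (a 5-second window = 5 seconds).
P(N ≥ 15) = 1 − P(N ≤ 14) ≈ 0.4824.

0.4824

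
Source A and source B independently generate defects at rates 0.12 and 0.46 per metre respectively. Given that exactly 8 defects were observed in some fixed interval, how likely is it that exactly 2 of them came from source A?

Given the total, each event is independently from source A with probability p = λ_A/(λ_A+λ_B) = 0.12/0.58 ≈ 0.2069.
So K ~ Binomial(8, 0.12/0.58): P(K = 2) = C(8,2) · (0.12/0.58)^2 · (0.46/0.58)^6 ≈ 0.2983.

0.2983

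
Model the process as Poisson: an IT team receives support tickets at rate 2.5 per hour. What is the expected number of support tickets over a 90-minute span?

E[N] = λt = 2.5 × 1.5 = 3.75 (a 90-minute span = 1.5 hours).

3.75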